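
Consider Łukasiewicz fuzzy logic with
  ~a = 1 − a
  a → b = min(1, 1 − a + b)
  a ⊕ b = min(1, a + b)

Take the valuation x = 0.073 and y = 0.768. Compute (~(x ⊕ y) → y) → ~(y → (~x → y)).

x ⊕ y = min(1, 0.073 + 0.768) = min(1, 0.841) = 0.841
~(x ⊕ y) = 1 − 0.841 = 0.159
~(x ⊕ y) → y = min(1, 1 − 0.159 + 0.768) = min(1, 1.609) = 1.000
~x = 1 − 0.073 = 0.927
~x → y = min(1, 1 − 0.927 + 0.768) = min(1, 0.841) = 0.841
y → (~x → y) = min(1, 1 − 0.768 + 0.841) = min(1, 1.073) = 1.000
~(y → (~x → y)) = 1 − 1.000 = 0.000
(~(x ⊕ y) → y) → ~(y → (~x → y)) = min(1, 1 − 1.000 + 0.000) = min(1, 0.000) = 0.000

0.000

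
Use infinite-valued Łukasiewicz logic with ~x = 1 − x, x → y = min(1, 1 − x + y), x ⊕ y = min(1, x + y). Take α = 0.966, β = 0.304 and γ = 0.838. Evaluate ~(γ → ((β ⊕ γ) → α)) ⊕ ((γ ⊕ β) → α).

β ⊕ γ = min(1, 0.304 + 0.838) = min(1, 1.142) = 1.000
(β ⊕ γ) → α = min(1, 1 − 1.000 + 0.966) = min(1, 0.966) = 0.966
γ → ((β ⊕ γ) → α) = min(1, 1 − 0.838 + 0.966) = min(1, 1.128) = 1.000
~(γ → ((β ⊕ γ) → α)) = 1 − 1.000 = 0.000
γ ⊕ β = min(1, 0.838 + 0.304) = min(1, 1.142) = 1.000
(γ ⊕ β) → α = min(1, 1 − 1.000 + 0.966) = min(1, 0.966) = 0.966
~(γ → ((β ⊕ γ) → α)) ⊕ ((γ ⊕ β) → α) = min(1, 0.000 + 0.966) = min(1, 0.966) = 0.966

0.966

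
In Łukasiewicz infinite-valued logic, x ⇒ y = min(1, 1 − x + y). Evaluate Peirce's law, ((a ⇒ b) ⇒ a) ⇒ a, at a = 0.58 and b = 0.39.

0.81

a ⇒ b = min(1, 1 − 0.58 + 0.39) = min(1, 0.81) = 0.81
(a ⇒ b) ⇒ a = min(1, 1 − 0.81 + 0.58) = min(1, 0.77) = 0.77
((a ⇒ b) ⇒ a) ⇒ a = min(1, 1 − 0.77 + 0.58) = min(1, 0.81) = 0.81
(The value 0.81 < 1 shows this instance is not satisfied; not a Ł∞-tautology in general.)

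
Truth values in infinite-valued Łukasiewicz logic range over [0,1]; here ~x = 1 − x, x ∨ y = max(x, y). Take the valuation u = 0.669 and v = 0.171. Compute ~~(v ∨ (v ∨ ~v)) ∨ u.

0.829

~v = 1 − 0.171 = 0.829
v ∨ ~v = max(0.171, 0.829) = 0.829
v ∨ (v ∨ ~v) = max(0.171, 0.829) = 0.829
~(v ∨ (v ∨ ~v)) = 1 − 0.829 = 0.171
~~(v ∨ (v ∨ ~v)) = 1 − 0.171 = 0.829
~~(v ∨ (v ∨ ~v)) ∨ u = max(0.829, 0.669) = 0.829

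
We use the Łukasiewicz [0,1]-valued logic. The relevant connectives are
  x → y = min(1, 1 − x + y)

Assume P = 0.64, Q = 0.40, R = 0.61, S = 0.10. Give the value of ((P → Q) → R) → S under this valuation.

P → Q = min(1, 1 − 0.64 + 0.40) = min(1, 0.76) = 0.76
(P → Q) → R = min(1, 1 − 0.76 + 0.61) = min(1, 0.85) = 0.85
((P → Q) → R) → S = min(1, 1 − 0.85 + 0.10) = min(1, 0.25) = 0.25

0.25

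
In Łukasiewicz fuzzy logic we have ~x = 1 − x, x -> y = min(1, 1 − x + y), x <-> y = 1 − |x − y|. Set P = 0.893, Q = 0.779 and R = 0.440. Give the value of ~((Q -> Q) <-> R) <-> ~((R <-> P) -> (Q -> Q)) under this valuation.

Q -> Q = min(1, 1 − 0.779 + 0.779) = min(1, 1.000) = 1.000
(Q -> Q) <-> R = 1 − |1.000 − 0.440| = 1 − 0.560 = 0.440
~((Q -> Q) <-> R) = 1 − 0.440 = 0.560
R <-> P = 1 − |0.440 − 0.893| = 1 − 0.453 = 0.547
(R <-> P) -> (Q -> Q) = min(1, 1 − 0.547 + 1.000) = min(1, 1.453) = 1.000
~((R <-> P) -> (Q -> Q)) = 1 − 1.000 = 0.000
~((Q -> Q) <-> R) <-> ~((R <-> P) -> (Q -> Q)) = 1 − |0.560 − 0.000| = 1 − 0.560 = 0.440

0.440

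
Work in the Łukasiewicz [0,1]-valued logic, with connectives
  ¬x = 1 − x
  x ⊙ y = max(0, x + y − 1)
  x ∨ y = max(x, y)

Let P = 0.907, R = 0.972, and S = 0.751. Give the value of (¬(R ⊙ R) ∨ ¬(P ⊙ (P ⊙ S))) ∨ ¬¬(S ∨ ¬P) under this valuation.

R ⊙ R = max(0, 0.972 + 0.972 − 1) = max(0, 0.944) = 0.944
¬(R ⊙ R) = 1 − 0.944 = 0.056
P ⊙ S = max(0, 0.907 + 0.751 − 1) = max(0, 0.658) = 0.658
P ⊙ (P ⊙ S) = max(0, 0.907 + 0.658 − 1) = max(0, 0.565) = 0.565
¬(P ⊙ (P ⊙ S)) = 1 − 0.565 = 0.435
¬(R ⊙ R) ∨ ¬(P ⊙ (P ⊙ S)) = max(0.056, 0.435) = 0.435
¬P = 1 − 0.907 = 0.093
S ∨ ¬P = max(0.751, 0.093) = 0.751
¬(S ∨ ¬P) = 1 − 0.751 = 0.249
¬¬(S ∨ ¬P) = 1 − 0.249 = 0.751
(¬(R ⊙ R) ∨ ¬(P ⊙ (P ⊙ S))) ∨ ¬¬(S ∨ ¬P) = max(0.435, 0.751) = 0.751

0.751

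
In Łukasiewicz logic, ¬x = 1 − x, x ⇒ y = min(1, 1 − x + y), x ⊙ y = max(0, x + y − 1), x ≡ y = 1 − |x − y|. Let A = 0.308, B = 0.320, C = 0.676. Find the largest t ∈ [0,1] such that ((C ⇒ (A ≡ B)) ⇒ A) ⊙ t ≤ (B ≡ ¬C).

A ≡ B = 1 − |0.308 − 0.320| = 1 − 0.012 = 0.988
C ⇒ (A ≡ B) = min(1, 1 − 0.676 + 0.988) = min(1, 1.312) = 1.000
(C ⇒ (A ≡ B)) ⇒ A = min(1, 1 − 1.000 + 0.308) = min(1, 0.308) = 0.308
So the left factor is (C ⇒ (A ≡ B)) ⇒ A = 0.308.
¬C = 1 − 0.676 = 0.324
B ≡ ¬C = 1 − |0.320 − 0.324| = 1 − 0.004 = 0.996
So the right-hand bound is B ≡ ¬C = 0.996.
The residuum of the Łukasiewicz t-norm gives the supremum: min(1, 1 − 0.308 + 0.996).
1 − 0.308 + 0.996 = 1.688, so t = min(1, 1.688) = 1.000.
Check: 0.308 ⊙ 1.000 = max(0, 0.308) = 0.308 ≤ 0.996.

1.000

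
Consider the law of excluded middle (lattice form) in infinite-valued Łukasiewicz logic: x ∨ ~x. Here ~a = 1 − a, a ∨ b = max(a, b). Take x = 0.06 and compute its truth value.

0.94

~x = 1 − 0.06 = 0.94
x ∨ ~x = max(0.06, 0.94) = 0.94
(The value 0.94 < 1 shows this instance is not satisfied; not a Ł∞-tautology — its value is max(a, 1−a).)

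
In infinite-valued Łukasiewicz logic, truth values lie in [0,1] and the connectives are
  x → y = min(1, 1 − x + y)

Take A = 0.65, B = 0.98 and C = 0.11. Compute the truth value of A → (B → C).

0.48

B → C = min(1, 1 − 0.98 + 0.11) = min(1, 0.13) = 0.13
A → (B → C) = min(1, 1 − 0.65 + 0.13) = min(1, 0.48) = 0.48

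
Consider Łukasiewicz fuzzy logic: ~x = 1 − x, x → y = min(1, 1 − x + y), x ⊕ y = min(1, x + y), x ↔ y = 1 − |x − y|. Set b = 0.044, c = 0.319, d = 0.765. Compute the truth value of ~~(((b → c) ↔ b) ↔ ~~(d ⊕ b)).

0.235

b → c = min(1, 1 − 0.044 + 0.319) = min(1, 1.275) = 1.000
(b → c) ↔ b = 1 − |1.000 − 0.044| = 1 − 0.956 = 0.044
d ⊕ b = min(1, 0.765 + 0.044) = min(1, 0.809) = 0.809
~(d ⊕ b) = 1 − 0.809 = 0.191
~~(d ⊕ b) = 1 − 0.191 = 0.809
((b → c) ↔ b) ↔ ~~(d ⊕ b) = 1 − |0.044 − 0.809| = 1 − 0.765 = 0.235
~(((b → c) ↔ b) ↔ ~~(d ⊕ b)) = 1 − 0.235 = 0.765
~~(((b → c) ↔ b) ↔ ~~(d ⊕ b)) = 1 − 0.765 = 0.235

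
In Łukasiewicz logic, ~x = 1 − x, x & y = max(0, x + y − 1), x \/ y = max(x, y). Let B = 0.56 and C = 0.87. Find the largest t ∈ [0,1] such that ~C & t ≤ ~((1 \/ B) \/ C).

0.87

~C = 1 − 0.87 = 0.13
So the left factor is ~C = 0.13.
1 \/ B = max(1.00, 0.56) = 1.00
(1 \/ B) \/ C = max(1.00, 0.87) = 1.00
~((1 \/ B) \/ C) = 1 − 1.00 = 0.00
So the right-hand bound is ~((1 \/ B) \/ C) = 0.00.
The residuum of the Łukasiewicz t-norm gives the supremum: min(1, 1 − 0.13 + 0.00).
1 − 0.13 + 0.00 = 0.87, so t = min(1, 0.87) = 0.87.
Check: 0.13 & 0.87 = max(0, 0.00) = 0.00 ≤ 0.00.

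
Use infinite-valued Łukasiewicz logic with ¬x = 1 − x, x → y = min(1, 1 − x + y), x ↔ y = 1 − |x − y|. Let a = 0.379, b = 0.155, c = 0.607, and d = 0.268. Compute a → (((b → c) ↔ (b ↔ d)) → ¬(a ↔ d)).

b → c = min(1, 1 − 0.155 + 0.607) = min(1, 1.452) = 1.000
b ↔ d = 1 − |0.155 − 0.268| = 1 − 0.113 = 0.887
(b → c) ↔ (b ↔ d) = 1 − |1.000 − 0.887| = 1 − 0.113 = 0.887
a ↔ d = 1 − |0.379 − 0.268| = 1 − 0.111 = 0.889
¬(a ↔ d) = 1 − 0.889 = 0.111
((b → c) ↔ (b ↔ d)) → ¬(a ↔ d) = min(1, 1 − 0.887 + 0.111) = min(1, 0.224) = 0.224
a → (((b → c) ↔ (b ↔ d)) → ¬(a ↔ d)) = min(1, 1 − 0.379 + 0.224) = min(1, 0.845) = 0.845

0.845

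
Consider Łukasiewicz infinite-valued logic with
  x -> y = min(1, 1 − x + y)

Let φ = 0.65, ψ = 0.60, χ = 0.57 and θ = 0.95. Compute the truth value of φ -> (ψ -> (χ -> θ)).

1.00

χ -> θ = min(1, 1 − 0.57 + 0.95) = min(1, 1.38) = 1.00
ψ -> (χ -> θ) = min(1, 1 − 0.60 + 1.00) = min(1, 1.40) = 1.00
φ -> (ψ -> (χ -> θ)) = min(1, 1 − 0.65 + 1.00) = min(1, 1.35) = 1.00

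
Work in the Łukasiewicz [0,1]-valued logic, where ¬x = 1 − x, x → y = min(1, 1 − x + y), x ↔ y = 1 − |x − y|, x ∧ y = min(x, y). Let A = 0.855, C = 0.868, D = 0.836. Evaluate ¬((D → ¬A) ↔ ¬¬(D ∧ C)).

0.527

¬A = 1 − 0.855 = 0.145
D → ¬A = min(1, 1 − 0.836 + 0.145) = min(1, 0.309) = 0.309
D ∧ C = min(0.836, 0.868) = 0.836
¬(D ∧ C) = 1 − 0.836 = 0.164
¬¬(D ∧ C) = 1 − 0.164 = 0.836
(D → ¬A) ↔ ¬¬(D ∧ C) = 1 − |0.309 − 0.836| = 1 − 0.527 = 0.473
¬((D → ¬A) ↔ ¬¬(D ∧ C)) = 1 − 0.473 = 0.527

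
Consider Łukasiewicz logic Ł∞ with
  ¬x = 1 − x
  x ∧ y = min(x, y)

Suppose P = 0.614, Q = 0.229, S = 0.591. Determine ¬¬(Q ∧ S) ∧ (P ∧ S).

Q ∧ S = min(0.229, 0.591) = 0.229
¬(Q ∧ S) = 1 − 0.229 = 0.771
¬¬(Q ∧ S) = 1 − 0.771 = 0.229
P ∧ S = min(0.614, 0.591) = 0.591
¬¬(Q ∧ S) ∧ (P ∧ S) = min(0.229, 0.591) = 0.229

0.229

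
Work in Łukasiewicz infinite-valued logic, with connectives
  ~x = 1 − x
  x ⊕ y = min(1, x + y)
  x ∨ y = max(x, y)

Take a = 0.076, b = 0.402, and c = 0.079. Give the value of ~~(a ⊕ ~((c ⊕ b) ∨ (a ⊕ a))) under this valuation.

0.595

c ⊕ b = min(1, 0.079 + 0.402) = min(1, 0.481) = 0.481
a ⊕ a = min(1, 0.076 + 0.076) = min(1, 0.152) = 0.152
(c ⊕ b) ∨ (a ⊕ a) = max(0.481, 0.152) = 0.481
~((c ⊕ b) ∨ (a ⊕ a)) = 1 − 0.481 = 0.519
a ⊕ ~((c ⊕ b) ∨ (a ⊕ a)) = min(1, 0.076 + 0.519) = min(1, 0.595) = 0.595
~(a ⊕ ~((c ⊕ b) ∨ (a ⊕ a))) = 1 − 0.595 = 0.405
~~(a ⊕ ~((c ⊕ b) ∨ (a ⊕ a))) = 1 − 0.405 = 0.595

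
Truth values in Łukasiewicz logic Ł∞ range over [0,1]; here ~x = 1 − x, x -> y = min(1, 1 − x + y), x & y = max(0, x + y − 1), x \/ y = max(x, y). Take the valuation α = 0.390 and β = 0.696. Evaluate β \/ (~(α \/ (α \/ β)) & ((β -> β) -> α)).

0.696

α \/ β = max(0.390, 0.696) = 0.696
α \/ (α \/ β) = max(0.390, 0.696) = 0.696
~(α \/ (α \/ β)) = 1 − 0.696 = 0.304
β -> β = min(1, 1 − 0.696 + 0.696) = min(1, 1.000) = 1.000
(β -> β) -> α = min(1, 1 − 1.000 + 0.390) = min(1, 0.390) = 0.390
~(α \/ (α \/ β)) & ((β -> β) -> α) = max(0, 0.304 + 0.390 − 1) = max(0, -0.306) = 0.000
β \/ (~(α \/ (α \/ β)) & ((β -> β) -> α)) = max(0.696, 0.000) = 0.696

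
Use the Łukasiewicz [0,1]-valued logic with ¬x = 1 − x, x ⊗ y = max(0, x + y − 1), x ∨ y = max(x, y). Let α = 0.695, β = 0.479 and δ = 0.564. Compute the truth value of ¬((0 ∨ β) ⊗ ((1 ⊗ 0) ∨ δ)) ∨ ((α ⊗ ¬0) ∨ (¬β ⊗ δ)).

0 ∨ β = max(0.000, 0.479) = 0.479
1 ⊗ 0 = max(0, 1.000 + 0.000 − 1) = max(0, 0.000) = 0.000
(1 ⊗ 0) ∨ δ = max(0.000, 0.564) = 0.564
(0 ∨ β) ⊗ ((1 ⊗ 0) ∨ δ) = max(0, 0.479 + 0.564 − 1) = max(0, 0.043) = 0.043
¬((0 ∨ β) ⊗ ((1 ⊗ 0) ∨ δ)) = 1 − 0.043 = 0.957
¬0 = 1 − 0.000 = 1.000
α ⊗ ¬0 = max(0, 0.695 + 1.000 − 1) = max(0, 0.695) = 0.695
¬β = 1 − 0.479 = 0.521
¬β ⊗ δ = max(0, 0.521 + 0.564 − 1) = max(0, 0.085) = 0.085
(α ⊗ ¬0) ∨ (¬β ⊗ δ) = max(0.695, 0.085) = 0.695
¬((0 ∨ β) ⊗ ((1 ⊗ 0) ∨ δ)) ∨ ((α ⊗ ¬0) ∨ (¬β ⊗ δ)) = max(0.957, 0.695) = 0.957

0.957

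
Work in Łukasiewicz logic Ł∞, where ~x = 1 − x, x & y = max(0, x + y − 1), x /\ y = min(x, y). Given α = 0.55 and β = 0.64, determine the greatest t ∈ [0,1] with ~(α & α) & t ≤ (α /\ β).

α & α = max(0, 0.55 + 0.55 − 1) = max(0, 0.10) = 0.10
~(α & α) = 1 − 0.10 = 0.90
So the left factor is ~(α & α) = 0.90.
α /\ β = min(0.55, 0.64) = 0.55
So the right-hand bound is α /\ β = 0.55.
The residuum of the Łukasiewicz t-norm gives the supremum: min(1, 1 − 0.90 + 0.55).
1 − 0.90 + 0.55 = 0.65, so t = min(1, 0.65) = 0.65.
Check: 0.90 & 0.65 = max(0, 0.55) = 0.55 ≤ 0.55.

0.65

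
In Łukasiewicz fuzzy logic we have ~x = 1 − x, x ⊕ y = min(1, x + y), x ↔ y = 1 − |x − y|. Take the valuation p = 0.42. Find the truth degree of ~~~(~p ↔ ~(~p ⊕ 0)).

~p = 1 − 0.42 = 0.58
~p ⊕ 0 = min(1, 0.58 + 0.00) = min(1, 0.58) = 0.58
~(~p ⊕ 0) = 1 − 0.58 = 0.42
~p ↔ ~(~p ⊕ 0) = 1 − |0.58 − 0.42| = 1 − 0.16 = 0.84
~(~p ↔ ~(~p ⊕ 0)) = 1 − 0.84 = 0.16
~~(~p ↔ ~(~p ⊕ 0)) = 1 − 0.16 = 0.84
~~~(~p ↔ ~(~p ⊕ 0)) = 1 − 0.84 = 0.16

0.16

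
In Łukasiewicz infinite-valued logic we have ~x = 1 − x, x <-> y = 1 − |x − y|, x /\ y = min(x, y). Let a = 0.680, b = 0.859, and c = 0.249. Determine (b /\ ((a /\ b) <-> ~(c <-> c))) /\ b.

0.320

a /\ b = min(0.680, 0.859) = 0.680
c <-> c = 1 − |0.249 − 0.249| = 1 − 0.000 = 1.000
~(c <-> c) = 1 − 1.000 = 0.000
(a /\ b) <-> ~(c <-> c) = 1 − |0.680 − 0.000| = 1 − 0.680 = 0.320
b /\ ((a /\ b) <-> ~(c <-> c)) = min(0.859, 0.320) = 0.320
(b /\ ((a /\ b) <-> ~(c <-> c))) /\ b = min(0.320, 0.859) = 0.320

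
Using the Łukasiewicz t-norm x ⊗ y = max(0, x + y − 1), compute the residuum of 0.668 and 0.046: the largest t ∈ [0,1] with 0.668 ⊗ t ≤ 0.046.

The residuum of the Łukasiewicz t-norm gives the supremum: min(1, 1 − 0.668 + 0.046).
1 − 0.668 + 0.046 = 0.378, so t = min(1, 0.378) = 0.378.
Check: 0.668 ⊗ 0.378 = max(0, 0.046) = 0.046 ≤ 0.046.

0.378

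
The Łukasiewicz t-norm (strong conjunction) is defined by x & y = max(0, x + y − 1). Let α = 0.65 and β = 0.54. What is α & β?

0.19

α & β = max(0, 0.65 + 0.54 − 1) = max(0, 0.19) = 0.19
For comparison, the Gödel (minimum) t-norm min(x, y) would give 0.54.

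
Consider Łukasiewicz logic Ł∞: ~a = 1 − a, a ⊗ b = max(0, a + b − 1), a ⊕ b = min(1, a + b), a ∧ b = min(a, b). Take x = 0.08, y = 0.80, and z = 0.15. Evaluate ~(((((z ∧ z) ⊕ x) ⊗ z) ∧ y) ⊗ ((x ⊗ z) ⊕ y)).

z ∧ z = min(0.15, 0.15) = 0.15
(z ∧ z) ⊕ x = min(1, 0.15 + 0.08) = min(1, 0.23) = 0.23
((z ∧ z) ⊕ x) ⊗ z = max(0, 0.23 + 0.15 − 1) = max(0, -0.62) = 0.00
(((z ∧ z) ⊕ x) ⊗ z) ∧ y = min(0.00, 0.80) = 0.00
x ⊗ z = max(0, 0.08 + 0.15 − 1) = max(0, -0.77) = 0.00
(x ⊗ z) ⊕ y = min(1, 0.00 + 0.80) = min(1, 0.80) = 0.80
((((z ∧ z) ⊕ x) ⊗ z) ∧ y) ⊗ ((x ⊗ z) ⊕ y) = max(0, 0.00 + 0.80 − 1) = max(0, -0.20) = 0.00
~(((((z ∧ z) ⊕ x) ⊗ z) ∧ y) ⊗ ((x ⊗ z) ⊕ y)) = 1 − 0.00 = 1.00

1.00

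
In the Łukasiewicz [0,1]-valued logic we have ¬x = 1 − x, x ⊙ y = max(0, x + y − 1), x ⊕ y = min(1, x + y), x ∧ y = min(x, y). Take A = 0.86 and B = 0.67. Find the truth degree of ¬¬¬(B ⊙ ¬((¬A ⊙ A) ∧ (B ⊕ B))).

¬A = 1 − 0.86 = 0.14
¬A ⊙ A = max(0, 0.14 + 0.86 − 1) = max(0, 0.00) = 0.00
B ⊕ B = min(1, 0.67 + 0.67) = min(1, 1.34) = 1.00
(¬A ⊙ A) ∧ (B ⊕ B) = min(0.00, 1.00) = 0.00
¬((¬A ⊙ A) ∧ (B ⊕ B)) = 1 − 0.00 = 1.00
B ⊙ ¬((¬A ⊙ A) ∧ (B ⊕ B)) = max(0, 0.67 + 1.00 − 1) = max(0, 0.67) = 0.67
¬(B ⊙ ¬((¬A ⊙ A) ∧ (B ⊕ B))) = 1 − 0.67 = 0.33
¬¬(B ⊙ ¬((¬A ⊙ A) ∧ (B ⊕ B))) = 1 − 0.33 = 0.67
¬¬¬(B ⊙ ¬((¬A ⊙ A) ∧ (B ⊕ B))) = 1 − 0.67 = 0.33

0.33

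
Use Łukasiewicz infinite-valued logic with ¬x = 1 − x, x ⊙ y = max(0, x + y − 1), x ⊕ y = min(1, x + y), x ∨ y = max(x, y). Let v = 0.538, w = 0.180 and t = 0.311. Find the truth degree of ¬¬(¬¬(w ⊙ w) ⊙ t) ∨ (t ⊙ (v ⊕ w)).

0.029

w ⊙ w = max(0, 0.180 + 0.180 − 1) = max(0, -0.640) = 0.000
¬(w ⊙ w) = 1 − 0.000 = 1.000
¬¬(w ⊙ w) = 1 − 1.000 = 0.000
¬¬(w ⊙ w) ⊙ t = max(0, 0.000 + 0.311 − 1) = max(0, -0.689) = 0.000
¬(¬¬(w ⊙ w) ⊙ t) = 1 − 0.000 = 1.000
¬¬(¬¬(w ⊙ w) ⊙ t) = 1 − 1.000 = 0.000
v ⊕ w = min(1, 0.538 + 0.180) = min(1, 0.718) = 0.718
t ⊙ (v ⊕ w) = max(0, 0.311 + 0.718 − 1) = max(0, 0.029) = 0.029
¬¬(¬¬(w ⊙ w) ⊙ t) ∨ (t ⊙ (v ⊕ w)) = max(0.000, 0.029) = 0.029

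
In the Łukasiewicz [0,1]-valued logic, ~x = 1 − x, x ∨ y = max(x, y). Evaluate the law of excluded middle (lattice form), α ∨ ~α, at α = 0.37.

0.63

~α = 1 − 0.37 = 0.63
α ∨ ~α = max(0.37, 0.63) = 0.63
(The value 0.63 < 1 shows this instance is not satisfied; not a Ł∞-tautology — its value is max(a, 1−a).)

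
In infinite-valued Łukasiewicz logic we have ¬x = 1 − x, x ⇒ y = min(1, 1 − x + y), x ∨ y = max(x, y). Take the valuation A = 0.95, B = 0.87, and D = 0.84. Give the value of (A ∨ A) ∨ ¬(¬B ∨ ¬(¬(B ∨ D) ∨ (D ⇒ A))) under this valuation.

0.95

A ∨ A = max(0.95, 0.95) = 0.95
¬B = 1 − 0.87 = 0.13
B ∨ D = max(0.87, 0.84) = 0.87
¬(B ∨ D) = 1 − 0.87 = 0.13
D ⇒ A = min(1, 1 − 0.84 + 0.95) = min(1, 1.11) = 1.00
¬(B ∨ D) ∨ (D ⇒ A) = max(0.13, 1.00) = 1.00
¬(¬(B ∨ D) ∨ (D ⇒ A)) = 1 − 1.00 = 0.00
¬B ∨ ¬(¬(B ∨ D) ∨ (D ⇒ A)) = max(0.13, 0.00) = 0.13
¬(¬B ∨ ¬(¬(B ∨ D) ∨ (D ⇒ A))) = 1 − 0.13 = 0.87
(A ∨ A) ∨ ¬(¬B ∨ ¬(¬(B ∨ D) ∨ (D ⇒ A))) = max(0.95, 0.87) = 0.95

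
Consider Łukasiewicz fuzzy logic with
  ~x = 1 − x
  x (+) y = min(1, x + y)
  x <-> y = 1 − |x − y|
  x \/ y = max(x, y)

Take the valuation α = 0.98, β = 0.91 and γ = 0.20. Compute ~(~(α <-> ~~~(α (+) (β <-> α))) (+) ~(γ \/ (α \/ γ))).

0.00

β <-> α = 1 − |0.91 − 0.98| = 1 − 0.07 = 0.93
α (+) (β <-> α) = min(1, 0.98 + 0.93) = min(1, 1.91) = 1.00
~(α (+) (β <-> α)) = 1 − 1.00 = 0.00
~~(α (+) (β <-> α)) = 1 − 0.00 = 1.00
~~~(α (+) (β <-> α)) = 1 − 1.00 = 0.00
α <-> ~~~(α (+) (β <-> α)) = 1 − |0.98 − 0.00| = 1 − 0.98 = 0.02
~(α <-> ~~~(α (+) (β <-> α))) = 1 − 0.02 = 0.98
α \/ γ = max(0.98, 0.20) = 0.98
γ \/ (α \/ γ) = max(0.20, 0.98) = 0.98
~(γ \/ (α \/ γ)) = 1 − 0.98 = 0.02
~(α <-> ~~~(α (+) (β <-> α))) (+) ~(γ \/ (α \/ γ)) = min(1, 0.98 + 0.02) = min(1, 1.00) = 1.00
~(~(α <-> ~~~(α (+) (β <-> α))) (+) ~(γ \/ (α \/ γ))) = 1 − 1.00 = 0.00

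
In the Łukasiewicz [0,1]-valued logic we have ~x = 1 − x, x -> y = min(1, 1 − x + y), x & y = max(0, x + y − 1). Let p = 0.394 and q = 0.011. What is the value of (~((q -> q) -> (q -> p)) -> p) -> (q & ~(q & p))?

0.011

q -> q = min(1, 1 − 0.011 + 0.011) = min(1, 1.000) = 1.000
q -> p = min(1, 1 − 0.011 + 0.394) = min(1, 1.383) = 1.000
(q -> q) -> (q -> p) = min(1, 1 − 1.000 + 1.000) = min(1, 1.000) = 1.000
~((q -> q) -> (q -> p)) = 1 − 1.000 = 0.000
~((q -> q) -> (q -> p)) -> p = min(1, 1 − 0.000 + 0.394) = min(1, 1.394) = 1.000
q & p = max(0, 0.011 + 0.394 − 1) = max(0, -0.595) = 0.000
~(q & p) = 1 − 0.000 = 1.000
q & ~(q & p) = max(0, 0.011 + 1.000 − 1) = max(0, 0.011) = 0.011
(~((q -> q) -> (q -> p)) -> p) -> (q & ~(q & p)) = min(1, 1 − 1.000 + 0.011) = min(1, 0.011) = 0.011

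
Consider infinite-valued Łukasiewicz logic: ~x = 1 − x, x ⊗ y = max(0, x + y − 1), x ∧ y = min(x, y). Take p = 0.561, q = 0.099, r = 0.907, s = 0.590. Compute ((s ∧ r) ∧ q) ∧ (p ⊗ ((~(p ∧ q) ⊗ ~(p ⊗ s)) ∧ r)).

0.099

s ∧ r = min(0.590, 0.907) = 0.590
(s ∧ r) ∧ q = min(0.590, 0.099) = 0.099
p ∧ q = min(0.561, 0.099) = 0.099
~(p ∧ q) = 1 − 0.099 = 0.901
p ⊗ s = max(0, 0.561 + 0.590 − 1) = max(0, 0.151) = 0.151
~(p ⊗ s) = 1 − 0.151 = 0.849
~(p ∧ q) ⊗ ~(p ⊗ s) = max(0, 0.901 + 0.849 − 1) = max(0, 0.750) = 0.750
(~(p ∧ q) ⊗ ~(p ⊗ s)) ∧ r = min(0.750, 0.907) = 0.750
p ⊗ ((~(p ∧ q) ⊗ ~(p ⊗ s)) ∧ r) = max(0, 0.561 + 0.750 − 1) = max(0, 0.311) = 0.311
((s ∧ r) ∧ q) ∧ (p ⊗ ((~(p ∧ q) ⊗ ~(p ⊗ s)) ∧ r)) = min(0.099, 0.311) = 0.099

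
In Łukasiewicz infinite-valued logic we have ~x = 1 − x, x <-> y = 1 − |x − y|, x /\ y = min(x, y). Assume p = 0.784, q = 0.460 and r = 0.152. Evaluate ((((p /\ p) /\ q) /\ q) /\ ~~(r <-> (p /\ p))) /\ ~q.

p /\ p = min(0.784, 0.784) = 0.784
(p /\ p) /\ q = min(0.784, 0.460) = 0.460
((p /\ p) /\ q) /\ q = min(0.460, 0.460) = 0.460
r <-> (p /\ p) = 1 − |0.152 − 0.784| = 1 − 0.632 = 0.368
~(r <-> (p /\ p)) = 1 − 0.368 = 0.632
~~(r <-> (p /\ p)) = 1 − 0.632 = 0.368
(((p /\ p) /\ q) /\ q) /\ ~~(r <-> (p /\ p)) = min(0.460, 0.368) = 0.368
~q = 1 − 0.460 = 0.540
((((p /\ p) /\ q) /\ q) /\ ~~(r <-> (p /\ p))) /\ ~q = min(0.368, 0.540) = 0.368

0.368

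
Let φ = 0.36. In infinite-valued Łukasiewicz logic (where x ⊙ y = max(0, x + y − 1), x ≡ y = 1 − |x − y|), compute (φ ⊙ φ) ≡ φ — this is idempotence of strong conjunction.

φ ⊙ φ = max(0, 0.36 + 0.36 − 1) = max(0, -0.28) = 0.00
(φ ⊙ φ) ≡ φ = 1 − |0.00 − 0.36| = 1 − 0.36 = 0.64
(The value 0.64 < 1 shows this instance is not satisfied; fails in Ł∞ since a ⊗ a = max(0, 2a−1) ≠ a in general.)

0.64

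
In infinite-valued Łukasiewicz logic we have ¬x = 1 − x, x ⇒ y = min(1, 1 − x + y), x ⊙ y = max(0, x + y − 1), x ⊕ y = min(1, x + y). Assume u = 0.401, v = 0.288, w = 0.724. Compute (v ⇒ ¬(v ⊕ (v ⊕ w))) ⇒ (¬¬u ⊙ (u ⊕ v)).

0.378

v ⊕ w = min(1, 0.288 + 0.724) = min(1, 1.012) = 1.000
v ⊕ (v ⊕ w) = min(1, 0.288 + 1.000) = min(1, 1.288) = 1.000
¬(v ⊕ (v ⊕ w)) = 1 − 1.000 = 0.000
v ⇒ ¬(v ⊕ (v ⊕ w)) = min(1, 1 − 0.288 + 0.000) = min(1, 0.712) = 0.712
¬u = 1 − 0.401 = 0.599
¬¬u = 1 − 0.599 = 0.401
u ⊕ v = min(1, 0.401 + 0.288) = min(1, 0.689) = 0.689
¬¬u ⊙ (u ⊕ v) = max(0, 0.401 + 0.689 − 1) = max(0, 0.090) = 0.090
(v ⇒ ¬(v ⊕ (v ⊕ w))) ⇒ (¬¬u ⊙ (u ⊕ v)) = min(1, 1 − 0.712 + 0.090) = min(1, 0.378) = 0.378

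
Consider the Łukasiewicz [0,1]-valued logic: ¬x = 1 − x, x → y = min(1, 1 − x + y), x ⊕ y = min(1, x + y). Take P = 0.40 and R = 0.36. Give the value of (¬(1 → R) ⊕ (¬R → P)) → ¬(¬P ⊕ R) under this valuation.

1 → R = min(1, 1 − 1.00 + 0.36) = min(1, 0.36) = 0.36
¬(1 → R) = 1 − 0.36 = 0.64
¬R = 1 − 0.36 = 0.64
¬R → P = min(1, 1 − 0.64 + 0.40) = min(1, 0.76) = 0.76
¬(1 → R) ⊕ (¬R → P) = min(1, 0.64 + 0.76) = min(1, 1.40) = 1.00
¬P = 1 − 0.40 = 0.60
¬P ⊕ R = min(1, 0.60 + 0.36) = min(1, 0.96) = 0.96
¬(¬P ⊕ R) = 1 − 0.96 = 0.04
(¬(1 → R) ⊕ (¬R → P)) → ¬(¬P ⊕ R) = min(1, 1 − 1.00 + 0.04) = min(1, 0.04) = 0.04

0.04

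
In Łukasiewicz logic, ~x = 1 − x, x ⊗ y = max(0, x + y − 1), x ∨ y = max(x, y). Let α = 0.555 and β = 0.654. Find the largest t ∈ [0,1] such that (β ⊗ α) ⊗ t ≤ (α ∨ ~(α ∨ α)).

β ⊗ α = max(0, 0.654 + 0.555 − 1) = max(0, 0.209) = 0.209
So the left factor is β ⊗ α = 0.209.
α ∨ α = max(0.555, 0.555) = 0.555
~(α ∨ α) = 1 − 0.555 = 0.445
α ∨ ~(α ∨ α) = max(0.555, 0.445) = 0.555
So the right-hand bound is α ∨ ~(α ∨ α) = 0.555.
The residuum of the Łukasiewicz t-norm gives the supremum: min(1, 1 − 0.209 + 0.555).
1 − 0.209 + 0.555 = 1.346, so t = min(1, 1.346) = 1.000.
Check: 0.209 ⊗ 1.000 = max(0, 0.209) = 0.209 ≤ 0.555.

1.000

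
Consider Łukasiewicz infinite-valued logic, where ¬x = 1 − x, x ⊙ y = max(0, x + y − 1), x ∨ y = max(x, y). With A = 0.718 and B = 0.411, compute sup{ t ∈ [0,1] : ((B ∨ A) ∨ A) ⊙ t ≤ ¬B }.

B ∨ A = max(0.411, 0.718) = 0.718
(B ∨ A) ∨ A = max(0.718, 0.718) = 0.718
So the left factor is (B ∨ A) ∨ A = 0.718.
¬B = 1 − 0.411 = 0.589
So the right-hand bound is ¬B = 0.589.
The residuum of the Łukasiewicz t-norm gives the supremum: min(1, 1 − 0.718 + 0.589).
1 − 0.718 + 0.589 = 0.871, so t = min(1, 0.871) = 0.871.
Check: 0.718 ⊙ 0.871 = max(0, 0.589) = 0.589 ≤ 0.589.

0.871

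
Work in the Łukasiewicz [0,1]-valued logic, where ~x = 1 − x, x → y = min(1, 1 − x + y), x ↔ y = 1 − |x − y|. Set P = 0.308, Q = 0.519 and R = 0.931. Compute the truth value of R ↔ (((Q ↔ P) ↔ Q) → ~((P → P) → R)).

0.408

Q ↔ P = 1 − |0.519 − 0.308| = 1 − 0.211 = 0.789
(Q ↔ P) ↔ Q = 1 − |0.789 − 0.519| = 1 − 0.270 = 0.730
P → P = min(1, 1 − 0.308 + 0.308) = min(1, 1.000) = 1.000
(P → P) → R = min(1, 1 − 1.000 + 0.931) = min(1, 0.931) = 0.931
~((P → P) → R) = 1 − 0.931 = 0.069
((Q ↔ P) ↔ Q) → ~((P → P) → R) = min(1, 1 − 0.730 + 0.069) = min(1, 0.339) = 0.339
R ↔ (((Q ↔ P) ↔ Q) → ~((P → P) → R)) = 1 − |0.931 − 0.339| = 1 − 0.592 = 0.408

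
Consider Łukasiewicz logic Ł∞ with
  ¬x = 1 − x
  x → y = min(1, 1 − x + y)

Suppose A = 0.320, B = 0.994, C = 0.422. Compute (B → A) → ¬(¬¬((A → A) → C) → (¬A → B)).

0.674

B → A = min(1, 1 − 0.994 + 0.320) = min(1, 0.326) = 0.326
A → A = min(1, 1 − 0.320 + 0.320) = min(1, 1.000) = 1.000
(A → A) → C = min(1, 1 − 1.000 + 0.422) = min(1, 0.422) = 0.422
¬((A → A) → C) = 1 − 0.422 = 0.578
¬¬((A → A) → C) = 1 − 0.578 = 0.422
¬A = 1 − 0.320 = 0.680
¬A → B = min(1, 1 − 0.680 + 0.994) = min(1, 1.314) = 1.000
¬¬((A → A) → C) → (¬A → B) = min(1, 1 − 0.422 + 1.000) = min(1, 1.578) = 1.000
¬(¬¬((A → A) → C) → (¬A → B)) = 1 − 1.000 = 0.000
(B → A) → ¬(¬¬((A → A) → C) → (¬A → B)) = min(1, 1 − 0.326 + 0.000) = min(1, 0.674) = 0.674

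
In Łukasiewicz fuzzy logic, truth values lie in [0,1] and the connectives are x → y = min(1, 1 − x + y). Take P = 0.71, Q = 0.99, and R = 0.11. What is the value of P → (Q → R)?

Q → R = min(1, 1 − 0.99 + 0.11) = min(1, 0.12) = 0.12
P → (Q → R) = min(1, 1 − 0.71 + 0.12) = min(1, 0.41) = 0.41

0.41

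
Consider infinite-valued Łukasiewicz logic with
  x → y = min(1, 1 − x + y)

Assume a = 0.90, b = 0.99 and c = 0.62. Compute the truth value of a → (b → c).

0.73

b → c = min(1, 1 − 0.99 + 0.62) = min(1, 0.63) = 0.63
a → (b → c) = min(1, 1 − 0.90 + 0.63) = min(1, 0.73) = 0.73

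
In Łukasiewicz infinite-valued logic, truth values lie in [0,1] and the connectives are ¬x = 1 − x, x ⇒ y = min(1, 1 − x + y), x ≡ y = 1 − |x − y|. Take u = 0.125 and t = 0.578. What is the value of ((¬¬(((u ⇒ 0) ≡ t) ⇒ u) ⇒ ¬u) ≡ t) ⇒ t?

1.000

u ⇒ 0 = min(1, 1 − 0.125 + 0.000) = min(1, 0.875) = 0.875
(u ⇒ 0) ≡ t = 1 − |0.875 − 0.578| = 1 − 0.297 = 0.703
((u ⇒ 0) ≡ t) ⇒ u = min(1, 1 − 0.703 + 0.125) = min(1, 0.422) = 0.422
¬(((u ⇒ 0) ≡ t) ⇒ u) = 1 − 0.422 = 0.578
¬¬(((u ⇒ 0) ≡ t) ⇒ u) = 1 − 0.578 = 0.422
¬u = 1 − 0.125 = 0.875
¬¬(((u ⇒ 0) ≡ t) ⇒ u) ⇒ ¬u = min(1, 1 − 0.422 + 0.875) = min(1, 1.453) = 1.000
(¬¬(((u ⇒ 0) ≡ t) ⇒ u) ⇒ ¬u) ≡ t = 1 − |1.000 − 0.578| = 1 − 0.422 = 0.578
((¬¬(((u ⇒ 0) ≡ t) ⇒ u) ⇒ ¬u) ≡ t) ⇒ t = min(1, 1 − 0.578 + 0.578) = min(1, 1.000) = 1.000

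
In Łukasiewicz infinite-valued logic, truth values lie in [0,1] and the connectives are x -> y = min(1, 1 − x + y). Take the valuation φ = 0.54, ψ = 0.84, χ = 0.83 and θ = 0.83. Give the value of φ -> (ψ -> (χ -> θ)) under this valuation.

χ -> θ = min(1, 1 − 0.83 + 0.83) = min(1, 1.00) = 1.00
ψ -> (χ -> θ) = min(1, 1 − 0.84 + 1.00) = min(1, 1.16) = 1.00
φ -> (ψ -> (χ -> θ)) = min(1, 1 − 0.54 + 1.00) = min(1, 1.46) = 1.00

1.00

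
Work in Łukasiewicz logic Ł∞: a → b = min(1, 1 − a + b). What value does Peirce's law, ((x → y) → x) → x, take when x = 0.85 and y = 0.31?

0.85

x → y = min(1, 1 − 0.85 + 0.31) = min(1, 0.46) = 0.46
(x → y) → x = min(1, 1 − 0.46 + 0.85) = min(1, 1.39) = 1.00
((x → y) → x) → x = min(1, 1 − 1.00 + 0.85) = min(1, 0.85) = 0.85
(The value 0.85 < 1 shows this instance is not satisfied; not a Ł∞-tautology in general.)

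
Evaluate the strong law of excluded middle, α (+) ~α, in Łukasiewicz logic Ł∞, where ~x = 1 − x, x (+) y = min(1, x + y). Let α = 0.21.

1.00

~α = 1 − 0.21 = 0.79
α (+) ~α = min(1, 0.21 + 0.79) = min(1, 1.00) = 1.00
(As expected: always 1 in Ł∞ since a ⊕ (1−a) = 1.)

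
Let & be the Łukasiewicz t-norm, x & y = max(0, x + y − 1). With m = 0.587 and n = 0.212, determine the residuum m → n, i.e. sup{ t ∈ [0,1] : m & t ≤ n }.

The residuum of the Łukasiewicz t-norm gives the supremum: min(1, 1 − 0.587 + 0.212).
1 − 0.587 + 0.212 = 0.625, so t = min(1, 0.625) = 0.625.
Check: 0.587 & 0.625 = max(0, 0.212) = 0.212 ≤ 0.212.

0.625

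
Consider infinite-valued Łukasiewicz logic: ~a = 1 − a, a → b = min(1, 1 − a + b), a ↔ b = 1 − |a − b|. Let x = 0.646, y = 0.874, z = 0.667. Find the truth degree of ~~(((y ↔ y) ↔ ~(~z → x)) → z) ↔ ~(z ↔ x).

y ↔ y = 1 − |0.874 − 0.874| = 1 − 0.000 = 1.000
~z = 1 − 0.667 = 0.333
~z → x = min(1, 1 − 0.333 + 0.646) = min(1, 1.313) = 1.000
~(~z → x) = 1 − 1.000 = 0.000
(y ↔ y) ↔ ~(~z → x) = 1 − |1.000 − 0.000| = 1 − 1.000 = 0.000
((y ↔ y) ↔ ~(~z → x)) → z = min(1, 1 − 0.000 + 0.667) = min(1, 1.667) = 1.000
~(((y ↔ y) ↔ ~(~z → x)) → z) = 1 − 1.000 = 0.000
~~(((y ↔ y) ↔ ~(~z → x)) → z) = 1 − 0.000 = 1.000
z ↔ x = 1 − |0.667 − 0.646| = 1 − 0.021 = 0.979
~(z ↔ x) = 1 − 0.979 = 0.021
~~(((y ↔ y) ↔ ~(~z → x)) → z) ↔ ~(z ↔ x) = 1 − |1.000 − 0.021| = 1 − 0.979 = 0.021

0.021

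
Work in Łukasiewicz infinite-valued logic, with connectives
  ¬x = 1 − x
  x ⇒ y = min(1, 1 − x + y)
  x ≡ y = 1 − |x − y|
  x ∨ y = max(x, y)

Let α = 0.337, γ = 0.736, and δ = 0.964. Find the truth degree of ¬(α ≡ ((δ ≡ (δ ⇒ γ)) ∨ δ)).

δ ⇒ γ = min(1, 1 − 0.964 + 0.736) = min(1, 0.772) = 0.772
δ ≡ (δ ⇒ γ) = 1 − |0.964 − 0.772| = 1 − 0.192 = 0.808
(δ ≡ (δ ⇒ γ)) ∨ δ = max(0.808, 0.964) = 0.964
α ≡ ((δ ≡ (δ ⇒ γ)) ∨ δ) = 1 − |0.337 − 0.964| = 1 − 0.627 = 0.373
¬(α ≡ ((δ ≡ (δ ⇒ γ)) ∨ δ)) = 1 − 0.373 = 0.627

0.627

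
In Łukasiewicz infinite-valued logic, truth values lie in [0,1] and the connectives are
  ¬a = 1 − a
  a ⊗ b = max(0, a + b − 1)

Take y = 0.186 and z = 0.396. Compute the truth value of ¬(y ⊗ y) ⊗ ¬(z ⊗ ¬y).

0.790

y ⊗ y = max(0, 0.186 + 0.186 − 1) = max(0, -0.628) = 0.000
¬(y ⊗ y) = 1 − 0.000 = 1.000
¬y = 1 − 0.186 = 0.814
z ⊗ ¬y = max(0, 0.396 + 0.814 − 1) = max(0, 0.210) = 0.210
¬(z ⊗ ¬y) = 1 − 0.210 = 0.790
¬(y ⊗ y) ⊗ ¬(z ⊗ ¬y) = max(0, 1.000 + 0.790 − 1) = max(0, 0.790) = 0.790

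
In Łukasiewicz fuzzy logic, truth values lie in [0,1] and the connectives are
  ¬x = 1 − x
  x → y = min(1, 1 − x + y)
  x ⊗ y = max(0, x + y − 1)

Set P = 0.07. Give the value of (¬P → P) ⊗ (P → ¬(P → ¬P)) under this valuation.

0.07

¬P = 1 − 0.07 = 0.93
¬P → P = min(1, 1 − 0.93 + 0.07) = min(1, 0.14) = 0.14
P → ¬P = min(1, 1 − 0.07 + 0.93) = min(1, 1.86) = 1.00
¬(P → ¬P) = 1 − 1.00 = 0.00
P → ¬(P → ¬P) = min(1, 1 − 0.07 + 0.00) = min(1, 0.93) = 0.93
(¬P → P) ⊗ (P → ¬(P → ¬P)) = max(0, 0.14 + 0.93 − 1) = max(0, 0.07) = 0.07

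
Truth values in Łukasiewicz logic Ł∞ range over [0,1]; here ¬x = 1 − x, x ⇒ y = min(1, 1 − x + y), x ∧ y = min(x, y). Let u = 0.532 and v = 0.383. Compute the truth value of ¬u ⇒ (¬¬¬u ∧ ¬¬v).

0.915

¬u = 1 − 0.532 = 0.468
¬¬u = 1 − 0.468 = 0.532
¬¬¬u = 1 − 0.532 = 0.468
¬v = 1 − 0.383 = 0.617
¬¬v = 1 − 0.617 = 0.383
¬¬¬u ∧ ¬¬v = min(0.468, 0.383) = 0.383
¬u ⇒ (¬¬¬u ∧ ¬¬v) = min(1, 1 − 0.468 + 0.383) = min(1, 0.915) = 0.915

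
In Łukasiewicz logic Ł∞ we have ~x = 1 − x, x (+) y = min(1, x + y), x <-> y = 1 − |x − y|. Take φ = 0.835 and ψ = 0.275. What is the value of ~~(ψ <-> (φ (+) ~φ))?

0.275

~φ = 1 − 0.835 = 0.165
φ (+) ~φ = min(1, 0.835 + 0.165) = min(1, 1.000) = 1.000
ψ <-> (φ (+) ~φ) = 1 − |0.275 − 1.000| = 1 − 0.725 = 0.275
~(ψ <-> (φ (+) ~φ)) = 1 − 0.275 = 0.725
~~(ψ <-> (φ (+) ~φ)) = 1 − 0.725 = 0.275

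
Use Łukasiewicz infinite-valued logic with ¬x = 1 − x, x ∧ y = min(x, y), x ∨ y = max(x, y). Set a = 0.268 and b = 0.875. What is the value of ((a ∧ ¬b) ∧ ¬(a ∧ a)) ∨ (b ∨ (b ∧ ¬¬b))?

0.875

¬b = 1 − 0.875 = 0.125
a ∧ ¬b = min(0.268, 0.125) = 0.125
a ∧ a = min(0.268, 0.268) = 0.268
¬(a ∧ a) = 1 − 0.268 = 0.732
(a ∧ ¬b) ∧ ¬(a ∧ a) = min(0.125, 0.732) = 0.125
¬¬b = 1 − 0.125 = 0.875
b ∧ ¬¬b = min(0.875, 0.875) = 0.875
b ∨ (b ∧ ¬¬b) = max(0.875, 0.875) = 0.875
((a ∧ ¬b) ∧ ¬(a ∧ a)) ∨ (b ∨ (b ∧ ¬¬b)) = max(0.125, 0.875) = 0.875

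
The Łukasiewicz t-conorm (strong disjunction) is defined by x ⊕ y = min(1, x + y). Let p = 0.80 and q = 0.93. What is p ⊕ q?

1.00

p ⊕ q = min(1, 0.80 + 0.93) = min(1, 1.73) = 1.00
For comparison, the Gödel t-conorm max(x, y) would give 0.93.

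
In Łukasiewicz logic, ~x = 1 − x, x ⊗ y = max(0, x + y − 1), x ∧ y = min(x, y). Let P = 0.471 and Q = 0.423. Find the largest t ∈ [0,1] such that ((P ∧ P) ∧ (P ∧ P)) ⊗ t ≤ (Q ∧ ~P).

P ∧ P = min(0.471, 0.471) = 0.471
(P ∧ P) ∧ (P ∧ P) = min(0.471, 0.471) = 0.471
So the left factor is (P ∧ P) ∧ (P ∧ P) = 0.471.
~P = 1 − 0.471 = 0.529
Q ∧ ~P = min(0.423, 0.529) = 0.423
So the right-hand bound is Q ∧ ~P = 0.423.
The residuum of the Łukasiewicz t-norm gives the supremum: min(1, 1 − 0.471 + 0.423).
1 − 0.471 + 0.423 = 0.952, so t = min(1, 0.952) = 0.952.
Check: 0.471 ⊗ 0.952 = max(0, 0.423) = 0.423 ≤ 0.423.

0.952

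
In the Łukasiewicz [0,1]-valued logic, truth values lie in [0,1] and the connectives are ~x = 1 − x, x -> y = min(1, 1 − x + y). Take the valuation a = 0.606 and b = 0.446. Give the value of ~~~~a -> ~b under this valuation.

0.948

~a = 1 − 0.606 = 0.394
~~a = 1 − 0.394 = 0.606
~~~a = 1 − 0.606 = 0.394
~~~~a = 1 − 0.394 = 0.606
~b = 1 − 0.446 = 0.554
~~~~a -> ~b = min(1, 1 − 0.606 + 0.554) = min(1, 0.948) = 0.948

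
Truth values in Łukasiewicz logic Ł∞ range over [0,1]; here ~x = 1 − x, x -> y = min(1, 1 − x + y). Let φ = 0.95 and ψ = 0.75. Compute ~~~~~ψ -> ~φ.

0.80

~ψ = 1 − 0.75 = 0.25
~~ψ = 1 − 0.25 = 0.75
~~~ψ = 1 − 0.75 = 0.25
~~~~ψ = 1 − 0.25 = 0.75
~~~~~ψ = 1 − 0.75 = 0.25
~φ = 1 − 0.95 = 0.05
~~~~~ψ -> ~φ = min(1, 1 − 0.25 + 0.05) = min(1, 0.80) = 0.80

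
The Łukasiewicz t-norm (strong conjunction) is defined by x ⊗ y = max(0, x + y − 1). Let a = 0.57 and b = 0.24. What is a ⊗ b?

a ⊗ b = max(0, 0.57 + 0.24 − 1) = max(0, -0.19) = 0.00
For comparison, the Gödel (minimum) t-norm min(x, y) would give 0.24.

0.00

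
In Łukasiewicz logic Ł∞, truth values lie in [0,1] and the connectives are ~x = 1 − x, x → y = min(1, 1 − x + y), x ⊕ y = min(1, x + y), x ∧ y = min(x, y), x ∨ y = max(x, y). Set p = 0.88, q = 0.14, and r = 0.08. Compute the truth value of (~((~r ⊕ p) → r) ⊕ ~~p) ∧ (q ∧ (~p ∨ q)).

0.14

~r = 1 − 0.08 = 0.92
~r ⊕ p = min(1, 0.92 + 0.88) = min(1, 1.80) = 1.00
(~r ⊕ p) → r = min(1, 1 − 1.00 + 0.08) = min(1, 0.08) = 0.08
~((~r ⊕ p) → r) = 1 − 0.08 = 0.92
~p = 1 − 0.88 = 0.12
~~p = 1 − 0.12 = 0.88
~((~r ⊕ p) → r) ⊕ ~~p = min(1, 0.92 + 0.88) = min(1, 1.80) = 1.00
~p ∨ q = max(0.12, 0.14) = 0.14
q ∧ (~p ∨ q) = min(0.14, 0.14) = 0.14
(~((~r ⊕ p) → r) ⊕ ~~p) ∧ (q ∧ (~p ∨ q)) = min(1.00, 0.14) = 0.14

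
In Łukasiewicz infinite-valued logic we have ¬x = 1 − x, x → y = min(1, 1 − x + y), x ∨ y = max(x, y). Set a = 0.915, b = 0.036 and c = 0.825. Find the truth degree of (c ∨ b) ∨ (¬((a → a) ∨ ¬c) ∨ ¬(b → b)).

0.825

c ∨ b = max(0.825, 0.036) = 0.825
a → a = min(1, 1 − 0.915 + 0.915) = min(1, 1.000) = 1.000
¬c = 1 − 0.825 = 0.175
(a → a) ∨ ¬c = max(1.000, 0.175) = 1.000
¬((a → a) ∨ ¬c) = 1 − 1.000 = 0.000
b → b = min(1, 1 − 0.036 + 0.036) = min(1, 1.000) = 1.000
¬(b → b) = 1 − 1.000 = 0.000
¬((a → a) ∨ ¬c) ∨ ¬(b → b) = max(0.000, 0.000) = 0.000
(c ∨ b) ∨ (¬((a → a) ∨ ¬c) ∨ ¬(b → b)) = max(0.825, 0.000) = 0.825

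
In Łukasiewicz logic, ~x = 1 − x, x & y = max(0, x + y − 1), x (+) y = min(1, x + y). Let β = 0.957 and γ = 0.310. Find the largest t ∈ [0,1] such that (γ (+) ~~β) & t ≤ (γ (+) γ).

~β = 1 − 0.957 = 0.043
~~β = 1 − 0.043 = 0.957
γ (+) ~~β = min(1, 0.310 + 0.957) = min(1, 1.267) = 1.000
So the left factor is γ (+) ~~β = 1.000.
γ (+) γ = min(1, 0.310 + 0.310) = min(1, 0.620) = 0.620
So the right-hand bound is γ (+) γ = 0.620.
The residuum of the Łukasiewicz t-norm gives the supremum: min(1, 1 − 1.000 + 0.620).
1 − 1.000 + 0.620 = 0.620, so t = min(1, 0.620) = 0.620.
Check: 1.000 & 0.620 = max(0, 0.620) = 0.620 ≤ 0.620.

0.620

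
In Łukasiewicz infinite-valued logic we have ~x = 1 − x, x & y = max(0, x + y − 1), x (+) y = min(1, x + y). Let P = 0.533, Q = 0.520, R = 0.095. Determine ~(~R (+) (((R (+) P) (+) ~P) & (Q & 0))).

0.095

~R = 1 − 0.095 = 0.905
R (+) P = min(1, 0.095 + 0.533) = min(1, 0.628) = 0.628
~P = 1 − 0.533 = 0.467
(R (+) P) (+) ~P = min(1, 0.628 + 0.467) = min(1, 1.095) = 1.000
Q & 0 = max(0, 0.520 + 0.000 − 1) = max(0, -0.480) = 0.000
((R (+) P) (+) ~P) & (Q & 0) = max(0, 1.000 + 0.000 − 1) = max(0, 0.000) = 0.000
~R (+) (((R (+) P) (+) ~P) & (Q & 0)) = min(1, 0.905 + 0.000) = min(1, 0.905) = 0.905
~(~R (+) (((R (+) P) (+) ~P) & (Q & 0))) = 1 − 0.905 = 0.095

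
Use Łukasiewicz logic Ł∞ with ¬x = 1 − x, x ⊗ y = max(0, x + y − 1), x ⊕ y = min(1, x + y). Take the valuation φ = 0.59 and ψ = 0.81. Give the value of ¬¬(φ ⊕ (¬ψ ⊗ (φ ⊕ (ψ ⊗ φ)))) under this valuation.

0.77

¬ψ = 1 − 0.81 = 0.19
ψ ⊗ φ = max(0, 0.81 + 0.59 − 1) = max(0, 0.40) = 0.40
φ ⊕ (ψ ⊗ φ) = min(1, 0.59 + 0.40) = min(1, 0.99) = 0.99
¬ψ ⊗ (φ ⊕ (ψ ⊗ φ)) = max(0, 0.19 + 0.99 − 1) = max(0, 0.18) = 0.18
φ ⊕ (¬ψ ⊗ (φ ⊕ (ψ ⊗ φ))) = min(1, 0.59 + 0.18) = min(1, 0.77) = 0.77
¬(φ ⊕ (¬ψ ⊗ (φ ⊕ (ψ ⊗ φ)))) = 1 − 0.77 = 0.23
¬¬(φ ⊕ (¬ψ ⊗ (φ ⊕ (ψ ⊗ φ)))) = 1 − 0.23 = 0.77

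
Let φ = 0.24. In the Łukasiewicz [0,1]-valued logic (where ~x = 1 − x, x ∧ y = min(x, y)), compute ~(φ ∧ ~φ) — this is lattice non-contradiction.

0.76

~φ = 1 − 0.24 = 0.76
φ ∧ ~φ = min(0.24, 0.76) = 0.24
~(φ ∧ ~φ) = 1 − 0.24 = 0.76
(The value 0.76 < 1 shows this instance is not satisfied; not a Ł∞-tautology — its value is 1 − min(a, 1−a).)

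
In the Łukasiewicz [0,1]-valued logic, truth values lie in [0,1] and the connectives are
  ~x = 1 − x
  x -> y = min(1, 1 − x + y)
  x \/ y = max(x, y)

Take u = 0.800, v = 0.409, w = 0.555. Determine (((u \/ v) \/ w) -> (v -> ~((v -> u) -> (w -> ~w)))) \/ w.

0.901

u \/ v = max(0.800, 0.409) = 0.800
(u \/ v) \/ w = max(0.800, 0.555) = 0.800
v -> u = min(1, 1 − 0.409 + 0.800) = min(1, 1.391) = 1.000
~w = 1 − 0.555 = 0.445
w -> ~w = min(1, 1 − 0.555 + 0.445) = min(1, 0.890) = 0.890
(v -> u) -> (w -> ~w) = min(1, 1 − 1.000 + 0.890) = min(1, 0.890) = 0.890
~((v -> u) -> (w -> ~w)) = 1 − 0.890 = 0.110
v -> ~((v -> u) -> (w -> ~w)) = min(1, 1 − 0.409 + 0.110) = min(1, 0.701) = 0.701
((u \/ v) \/ w) -> (v -> ~((v -> u) -> (w -> ~w))) = min(1, 1 − 0.800 + 0.701) = min(1, 0.901) = 0.901
(((u \/ v) \/ w) -> (v -> ~((v -> u) -> (w -> ~w)))) \/ w = max(0.901, 0.555) = 0.901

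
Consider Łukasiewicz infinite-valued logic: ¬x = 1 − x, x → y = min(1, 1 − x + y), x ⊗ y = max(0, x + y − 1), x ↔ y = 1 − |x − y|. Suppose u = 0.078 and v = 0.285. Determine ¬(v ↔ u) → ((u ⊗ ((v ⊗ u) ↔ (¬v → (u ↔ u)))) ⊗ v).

0.793

v ↔ u = 1 − |0.285 − 0.078| = 1 − 0.207 = 0.793
¬(v ↔ u) = 1 − 0.793 = 0.207
v ⊗ u = max(0, 0.285 + 0.078 − 1) = max(0, -0.637) = 0.000
¬v = 1 − 0.285 = 0.715
u ↔ u = 1 − |0.078 − 0.078| = 1 − 0.000 = 1.000
¬v → (u ↔ u) = min(1, 1 − 0.715 + 1.000) = min(1, 1.285) = 1.000
(v ⊗ u) ↔ (¬v → (u ↔ u)) = 1 − |0.000 − 1.000| = 1 − 1.000 = 0.000
u ⊗ ((v ⊗ u) ↔ (¬v → (u ↔ u))) = max(0, 0.078 + 0.000 − 1) = max(0, -0.922) = 0.000
(u ⊗ ((v ⊗ u) ↔ (¬v → (u ↔ u)))) ⊗ v = max(0, 0.000 + 0.285 − 1) = max(0, -0.715) = 0.000
¬(v ↔ u) → ((u ⊗ ((v ⊗ u) ↔ (¬v → (u ↔ u)))) ⊗ v) = min(1, 1 − 0.207 + 0.000) = min(1, 0.793) = 0.793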